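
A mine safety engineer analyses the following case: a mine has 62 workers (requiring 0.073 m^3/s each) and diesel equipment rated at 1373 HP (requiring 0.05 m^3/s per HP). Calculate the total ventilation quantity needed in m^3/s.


Airflow for workers:
Q_people = 62 * 0.073 = 4.526 m^3/s
Airflow for diesel equipment:
Q_diesel = 1373 * 0.05 = 68.65 m^3/s
Total ventilation:
Q_total = 4.526 + 68.65
= 73.176 m^3/s

73.176 m^3/s


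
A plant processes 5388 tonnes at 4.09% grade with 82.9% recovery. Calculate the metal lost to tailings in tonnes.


Total metal in feed:
= 5388 * 4.09 / 100 = 220.3692 tonnes
Metal recovered:
= 220.3692 * 82.9 / 100 = 182.6860668 tonnes
Metal lost to tailings:
= 220.3692 - 182.6860668
= 37.6831 tonnes

37.6831 tonnes


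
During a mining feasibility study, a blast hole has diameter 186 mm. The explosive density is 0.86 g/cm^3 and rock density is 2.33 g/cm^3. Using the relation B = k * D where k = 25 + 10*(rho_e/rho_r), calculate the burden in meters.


First, compute k:
rho_e / rho_r = 0.86 / 2.33 = 0.3690987124
k = 25 + 10 * 0.3690987124 = 28.69098712
Then, compute burden:
B = k * D / 1000 = 28.69098712 * 186 / 1000
= 5336.523605 / 1000
= 5.3365 m

5.3365 m


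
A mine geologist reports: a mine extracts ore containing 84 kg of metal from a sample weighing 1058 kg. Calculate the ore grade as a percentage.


Ore grade = (metal mass / ore mass) * 100
= (84 / 1058) * 100
= 0.07939508507 * 100
= 7.9395%

7.9395%


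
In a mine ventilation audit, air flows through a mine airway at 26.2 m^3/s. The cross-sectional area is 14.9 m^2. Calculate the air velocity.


1.7584 m/s

Velocity = flow rate / cross-sectional area
= 26.2 / 14.9
= 1.7584 m/s


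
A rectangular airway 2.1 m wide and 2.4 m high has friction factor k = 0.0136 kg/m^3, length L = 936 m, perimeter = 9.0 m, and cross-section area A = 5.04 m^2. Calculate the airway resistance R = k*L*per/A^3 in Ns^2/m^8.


Compute the numerator:
k * L * per = 0.0136 * 936 * 9.0
= 114.5664
Compute the denominator:
A^3 = 5.04^3 = 128.024064
Resistance:
R = 114.5664 / 128.024064
= 0.8949 Ns^2/m^8

0.8949 Ns^2/m^8


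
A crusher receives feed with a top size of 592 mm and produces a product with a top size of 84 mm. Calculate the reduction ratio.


Reduction ratio = feed size / product size
= 592 / 84
= 7.0476

7.0476


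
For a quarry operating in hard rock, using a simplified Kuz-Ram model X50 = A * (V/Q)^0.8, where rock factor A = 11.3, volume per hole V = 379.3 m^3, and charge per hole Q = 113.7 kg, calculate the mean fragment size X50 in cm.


Compute V/Q:
V/Q = 379.3 / 113.7 = 3.335971856
Raise to the power 0.8:
(V/Q)^0.8 = 3.335971856^0.8 = 2.621669263
Multiply by A:
X50 = 11.3 * 2.621669263
= 29.6249 cm

29.6249 cm


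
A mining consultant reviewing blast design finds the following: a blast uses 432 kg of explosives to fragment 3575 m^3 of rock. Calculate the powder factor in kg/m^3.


0.1208 kg/m^3

Powder factor = explosive mass / rock volume
= 432 / 3575
= 0.1208 kg/m^3


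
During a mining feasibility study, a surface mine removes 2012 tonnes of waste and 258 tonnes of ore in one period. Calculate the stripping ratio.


Stripping ratio = waste tonnage / ore tonnage
= 2012 / 258
= 7.7984

7.7984


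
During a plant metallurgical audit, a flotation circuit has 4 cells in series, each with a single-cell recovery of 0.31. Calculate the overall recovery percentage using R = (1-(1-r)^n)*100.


Complement of single-cell recovery:
1 - r = 1 - 0.31 = 0.69
Raise to power n:
(1 - r)^4 = 0.69^4 = 0.22667121
Overall recovery:
R = (1 - 0.22667121) * 100
= 77.3329%

77.3329%


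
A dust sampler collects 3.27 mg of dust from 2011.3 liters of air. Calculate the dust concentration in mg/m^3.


Convert liters to m^3: 1 m^3 = 1000 L
Concentration = mass / volume * 1000
= 3.27 / 2011.3 * 1000
= 0.00162581415 * 1000
= 1.6258 mg/m^3

1.6258 mg/m^3


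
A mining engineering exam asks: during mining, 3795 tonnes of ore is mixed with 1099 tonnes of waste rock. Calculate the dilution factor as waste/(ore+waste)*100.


Total material = ore + waste
= 3795 + 1099 = 4894 tonnes
Dilution = waste / total * 100
= 1099 / 4894 * 100
= 0.2245606866 * 100
= 22.4561%

22.4561%


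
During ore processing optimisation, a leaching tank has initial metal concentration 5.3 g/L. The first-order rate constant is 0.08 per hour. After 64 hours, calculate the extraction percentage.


99.4024%

Compute the exponent:
-k * t = -0.08 * 64 = -5.12
Remaining concentration:
C = 5.3 * exp(-5.12)
= 5.3 * 0.005976022895
= 0.03167292134 g/L
Extracted = 5.3 - 0.03167292134 = 5.268327079 g/L
Extraction % = 5.268327079 / 5.3 * 100
= 99.4024%


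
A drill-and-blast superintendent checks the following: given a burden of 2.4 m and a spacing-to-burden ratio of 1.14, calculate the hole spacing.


2.736 m

Spacing = burden * ratio
= 2.4 * 1.14
= 2.736 m


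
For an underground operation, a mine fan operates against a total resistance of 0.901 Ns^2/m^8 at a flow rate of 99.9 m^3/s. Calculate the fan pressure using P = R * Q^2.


Compute Q^2:
Q^2 = 99.9^2 = 9980.01
Compute pressure:
P = R * Q^2 = 0.901 * 9980.01
= 8991.989 Pa

8991.989 Pa


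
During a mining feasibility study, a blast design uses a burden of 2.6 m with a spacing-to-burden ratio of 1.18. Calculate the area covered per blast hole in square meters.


First, find the spacing:
Spacing = burden * ratio = 2.6 * 1.18
= 3.068 m
Then, calculate the area:
Area = burden * spacing = 2.6 * 3.068
= 7.9768 m^2

7.9768 m^2


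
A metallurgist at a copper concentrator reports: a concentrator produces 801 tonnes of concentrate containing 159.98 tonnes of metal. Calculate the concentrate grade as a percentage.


Grade = (metal in concentrate / concentrate mass) * 100
= (159.98 / 801) * 100
= 0.1997253433 * 100
= 19.9725%

19.9725%


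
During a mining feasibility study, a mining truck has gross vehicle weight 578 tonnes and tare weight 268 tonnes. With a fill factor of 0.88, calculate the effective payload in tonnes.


Maximum payload = gross - tare
= 578 - 268 = 310 tonnes
Effective payload = max payload * fill factor
= 310 * 0.88
= 272.8 tonnes

272.8 tonnes


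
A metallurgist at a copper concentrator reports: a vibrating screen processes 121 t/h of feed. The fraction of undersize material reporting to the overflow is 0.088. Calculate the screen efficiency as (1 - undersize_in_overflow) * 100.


Screen efficiency = (1 - fraction of undersize in overflow) * 100
= (1 - 0.088) * 100
= 0.912 * 100
= 91.2%

91.2%


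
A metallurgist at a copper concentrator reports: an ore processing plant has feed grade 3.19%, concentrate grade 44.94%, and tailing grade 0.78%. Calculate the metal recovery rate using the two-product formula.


76.883%

Using the two-product formula:
R = 100 * c * (f - t) / (f * (c - t))
Numerator = 100 * 44.94 * (3.19 - 0.78)
= 100 * 44.94 * 2.41
= 10830.54
Denominator = 3.19 * (44.94 - 0.78)
= 3.19 * 44.16
= 140.8704
R = 10830.54 / 140.8704
= 76.883%


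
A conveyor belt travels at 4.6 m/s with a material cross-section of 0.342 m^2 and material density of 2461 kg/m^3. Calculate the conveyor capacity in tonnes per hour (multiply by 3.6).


13937.9227 t/h

Volumetric flow = speed * area
= 4.6 * 0.342 = 1.5732 m^3/s
Mass flow = volumetric * density
= 1.5732 * 2461 = 3871.6452 kg/s
Convert to t/h: multiply by 3.6
Capacity = 3871.6452 * 3.6
= 13937.9227 t/h


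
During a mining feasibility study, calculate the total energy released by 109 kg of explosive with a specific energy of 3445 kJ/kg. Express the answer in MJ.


375.505 MJ

Energy = mass * specific_energy / 1000
= 109 * 3445 / 1000
= 375505 / 1000
= 375.505 MJ


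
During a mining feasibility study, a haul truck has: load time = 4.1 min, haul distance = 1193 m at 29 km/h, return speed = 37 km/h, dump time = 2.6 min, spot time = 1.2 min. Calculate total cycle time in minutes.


12.3029 min

Convert haul speed to m/min: 29 * 1000/60 = 483.3333333 m/min
Haul time = 1193 / 483.3333333 = 2.468275862 min
Convert return speed to m/min: 37 * 1000/60 = 616.6666667 m/min
Return time = 1193 / 616.6666667 = 1.934594595 min
Total cycle time:
= 4.1 + 2.468275862 + 2.6 + 1.934594595 + 1.2
= 12.3029 min


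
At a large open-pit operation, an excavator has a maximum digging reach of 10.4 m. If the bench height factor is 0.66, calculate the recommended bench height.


6.864 m

Bench height = reach * factor
= 10.4 * 0.66
= 6.864 m


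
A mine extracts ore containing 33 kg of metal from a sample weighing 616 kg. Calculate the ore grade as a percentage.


5.3571%

Ore grade = (metal mass / ore mass) * 100
= (33 / 616) * 100
= 0.05357142857 * 100
= 5.3571%


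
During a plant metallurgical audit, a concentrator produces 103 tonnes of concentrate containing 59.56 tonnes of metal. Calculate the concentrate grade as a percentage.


Grade = (metal in concentrate / concentrate mass) * 100
= (59.56 / 103) * 100
= 0.5782524272 * 100
= 57.8252%

57.8252%


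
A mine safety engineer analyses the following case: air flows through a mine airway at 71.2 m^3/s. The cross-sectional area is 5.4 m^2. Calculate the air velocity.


13.1852 m/s

Velocity = flow rate / cross-sectional area
= 71.2 / 5.4
= 13.1852 m/s


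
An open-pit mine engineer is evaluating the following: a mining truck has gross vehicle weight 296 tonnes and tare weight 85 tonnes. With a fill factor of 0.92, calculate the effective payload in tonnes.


Maximum payload = gross - tare
= 296 - 85 = 211 tonnes
Effective payload = max payload * fill factor
= 211 * 0.92
= 194.12 tonnes

194.12 tonnes


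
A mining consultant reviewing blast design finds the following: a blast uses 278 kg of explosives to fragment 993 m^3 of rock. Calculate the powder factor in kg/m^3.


Powder factor = explosive mass / rock volume
= 278 / 993
= 0.28 kg/m^3

0.28 kg/m^3


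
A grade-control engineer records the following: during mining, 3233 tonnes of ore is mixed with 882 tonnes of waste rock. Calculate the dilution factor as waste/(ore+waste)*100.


21.4338%

Total material = ore + waste
= 3233 + 882 = 4115 tonnes
Dilution = waste / total * 100
= 882 / 4115 * 100
= 0.2143377886 * 100
= 21.4338%


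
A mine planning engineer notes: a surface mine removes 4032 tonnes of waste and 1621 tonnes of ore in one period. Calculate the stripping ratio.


2.4874

Stripping ratio = waste tonnage / ore tonnage
= 4032 / 1621
= 2.4874


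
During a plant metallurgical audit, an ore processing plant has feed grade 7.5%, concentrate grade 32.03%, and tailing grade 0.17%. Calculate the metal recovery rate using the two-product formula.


Using the two-product formula:
R = 100 * c * (f - t) / (f * (c - t))
Numerator = 100 * 32.03 * (7.5 - 0.17)
= 100 * 32.03 * 7.33
= 23477.99
Denominator = 7.5 * (32.03 - 0.17)
= 7.5 * 31.86
= 238.95
R = 23477.99 / 238.95
= 98.2548%

98.2548%


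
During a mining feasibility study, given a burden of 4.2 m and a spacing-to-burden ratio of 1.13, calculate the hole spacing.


4.746 m

Spacing = burden * ratio
= 4.2 * 1.13
= 4.746 m


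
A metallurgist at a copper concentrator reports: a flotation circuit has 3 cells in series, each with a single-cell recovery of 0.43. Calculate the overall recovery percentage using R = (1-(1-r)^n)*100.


Complement of single-cell recovery:
1 - r = 1 - 0.43 = 0.57
Raise to power n:
(1 - r)^3 = 0.57^3 = 0.185193
Overall recovery:
R = (1 - 0.185193) * 100
= 81.4807%

81.4807%


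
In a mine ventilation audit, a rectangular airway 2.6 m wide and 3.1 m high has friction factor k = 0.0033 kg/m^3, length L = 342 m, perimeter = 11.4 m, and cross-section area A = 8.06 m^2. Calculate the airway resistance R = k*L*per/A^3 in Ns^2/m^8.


0.0246 Ns^2/m^8

Compute the numerator:
k * L * per = 0.0033 * 342 * 11.4
= 12.86604
Compute the denominator:
A^3 = 8.06^3 = 523.606616
Resistance:
R = 12.86604 / 523.606616
= 0.0246 Ns^2/m^8


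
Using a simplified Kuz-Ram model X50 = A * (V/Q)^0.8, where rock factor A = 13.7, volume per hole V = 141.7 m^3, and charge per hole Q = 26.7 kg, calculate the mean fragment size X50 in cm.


Compute V/Q:
V/Q = 141.7 / 26.7 = 5.307116105
Raise to the power 0.8:
(V/Q)^0.8 = 5.307116105^0.8 = 3.800903741
Multiply by A:
X50 = 13.7 * 3.800903741
= 52.0724 cm

52.0724 cm


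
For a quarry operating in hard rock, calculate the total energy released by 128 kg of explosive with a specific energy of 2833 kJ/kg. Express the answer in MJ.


Energy = mass * specific_energy / 1000
= 128 * 2833 / 1000
= 362624 / 1000
= 362.624 MJ

362.624 MJ


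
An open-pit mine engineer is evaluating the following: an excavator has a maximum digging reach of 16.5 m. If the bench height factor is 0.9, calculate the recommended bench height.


Bench height = reach * factor
= 16.5 * 0.9
= 14.85 m

14.85 m


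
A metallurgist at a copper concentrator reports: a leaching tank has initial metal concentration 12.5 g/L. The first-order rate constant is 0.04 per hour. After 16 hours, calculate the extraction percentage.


Compute the exponent:
-k * t = -0.04 * 16 = -0.64
Remaining concentration:
C = 12.5 * exp(-0.64)
= 12.5 * 0.527292424
= 6.591155301 g/L
Extracted = 12.5 - 6.591155301 = 5.908844699 g/L
Extraction % = 5.908844699 / 12.5 * 100
= 47.2708%

47.2708%


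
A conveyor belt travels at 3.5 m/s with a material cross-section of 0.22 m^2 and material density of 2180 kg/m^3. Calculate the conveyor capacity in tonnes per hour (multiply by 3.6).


Volumetric flow = speed * area
= 3.5 * 0.22 = 0.77 m^3/s
Mass flow = volumetric * density
= 0.77 * 2180 = 1678.6 kg/s
Convert to t/h: multiply by 3.6
Capacity = 1678.6 * 3.6
= 6042.96 t/h

6042.96 t/h


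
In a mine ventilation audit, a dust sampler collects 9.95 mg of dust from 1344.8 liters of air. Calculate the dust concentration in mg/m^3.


Convert liters to m^3: 1 m^3 = 1000 L
Concentration = mass / volume * 1000
= 9.95 / 1344.8 * 1000
= 0.00739886972 * 1000
= 7.3989 mg/m^3

7.3989 mg/m^3


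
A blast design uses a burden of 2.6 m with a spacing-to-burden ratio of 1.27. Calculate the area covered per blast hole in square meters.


First, find the spacing:
Spacing = burden * ratio = 2.6 * 1.27
= 3.302 m
Then, calculate the area:
Area = burden * spacing = 2.6 * 3.302
= 8.5852 m^2

8.5852 m^2


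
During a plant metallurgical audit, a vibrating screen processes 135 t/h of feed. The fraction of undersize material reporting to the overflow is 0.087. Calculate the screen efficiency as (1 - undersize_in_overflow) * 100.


91.3%

Screen efficiency = (1 - fraction of undersize in overflow) * 100
= (1 - 0.087) * 100
= 0.913 * 100
= 91.3%


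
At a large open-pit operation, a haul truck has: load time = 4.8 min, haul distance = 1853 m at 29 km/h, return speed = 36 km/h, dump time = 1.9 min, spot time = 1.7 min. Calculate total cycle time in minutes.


Convert haul speed to m/min: 29 * 1000/60 = 483.3333333 m/min
Haul time = 1853 / 483.3333333 = 3.833793103 min
Convert return speed to m/min: 36 * 1000/60 = 600 m/min
Return time = 1853 / 600 = 3.088333333 min
Total cycle time:
= 4.8 + 3.833793103 + 1.9 + 3.088333333 + 1.7
= 15.3221 min

15.3221 min


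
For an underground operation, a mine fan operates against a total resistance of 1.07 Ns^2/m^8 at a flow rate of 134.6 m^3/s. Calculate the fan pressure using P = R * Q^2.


Compute Q^2:
Q^2 = 134.6^2 = 18117.16
Compute pressure:
P = R * Q^2 = 1.07 * 18117.16
= 19385.3612 Pa

19385.3612 Pa


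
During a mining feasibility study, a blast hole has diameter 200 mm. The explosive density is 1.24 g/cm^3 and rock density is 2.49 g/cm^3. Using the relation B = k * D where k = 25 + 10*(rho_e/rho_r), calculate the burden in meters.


First, compute k:
rho_e / rho_r = 1.24 / 2.49 = 0.4979919679
k = 25 + 10 * 0.4979919679 = 29.97991968
Then, compute burden:
B = k * D / 1000 = 29.97991968 * 200 / 1000
= 5995.983936 / 1000
= 5.996 m

5.996 m


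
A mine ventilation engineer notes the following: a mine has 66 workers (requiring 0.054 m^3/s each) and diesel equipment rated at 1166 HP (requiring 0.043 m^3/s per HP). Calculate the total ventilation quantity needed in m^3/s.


Airflow for workers:
Q_people = 66 * 0.054 = 3.564 m^3/s
Airflow for diesel equipment:
Q_diesel = 1166 * 0.043 = 50.138 m^3/s
Total ventilation:
Q_total = 3.564 + 50.138
= 53.702 m^3/s

53.702 m^3/s


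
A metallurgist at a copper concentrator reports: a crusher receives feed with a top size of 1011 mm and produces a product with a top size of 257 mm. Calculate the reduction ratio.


Reduction ratio = feed size / product size
= 1011 / 257
= 3.9339

3.9339


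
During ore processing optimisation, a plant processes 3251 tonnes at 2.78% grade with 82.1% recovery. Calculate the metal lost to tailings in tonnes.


16.1776 tonnes

Total metal in feed:
= 3251 * 2.78 / 100 = 90.3778 tonnes
Metal recovered:
= 90.3778 * 82.1 / 100 = 74.2001738 tonnes
Metal lost to tailings:
= 90.3778 - 74.2001738
= 16.1776 tonnes


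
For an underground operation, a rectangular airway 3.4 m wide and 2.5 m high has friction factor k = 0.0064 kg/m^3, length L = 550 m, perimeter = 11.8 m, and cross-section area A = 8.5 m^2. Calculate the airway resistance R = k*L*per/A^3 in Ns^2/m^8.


Compute the numerator:
k * L * per = 0.0064 * 550 * 11.8
= 41.536
Compute the denominator:
A^3 = 8.5^3 = 614.125
Resistance:
R = 41.536 / 614.125
= 0.0676 Ns^2/m^8

0.0676 Ns^2/m^8


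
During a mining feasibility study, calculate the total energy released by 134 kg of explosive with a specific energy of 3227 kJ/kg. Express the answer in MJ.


Energy = mass * specific_energy / 1000
= 134 * 3227 / 1000
= 432418 / 1000
= 432.418 MJ

432.418 MJ


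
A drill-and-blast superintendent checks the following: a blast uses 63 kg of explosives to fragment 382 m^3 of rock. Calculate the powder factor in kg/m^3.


0.1649 kg/m^3

Powder factor = explosive mass / rock volume
= 63 / 382
= 0.1649 kg/m^3


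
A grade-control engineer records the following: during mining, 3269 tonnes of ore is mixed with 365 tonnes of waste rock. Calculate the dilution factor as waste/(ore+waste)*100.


10.044%

Total material = ore + waste
= 3269 + 365 = 3634 tonnes
Dilution = waste / total * 100
= 365 / 3634 * 100
= 0.1004402862 * 100
= 10.044%


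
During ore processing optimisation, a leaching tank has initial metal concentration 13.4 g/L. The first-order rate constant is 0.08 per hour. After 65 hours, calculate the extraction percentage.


99.4483%

Compute the exponent:
-k * t = -0.08 * 65 = -5.2
Remaining concentration:
C = 13.4 * exp(-5.2)
= 13.4 * 0.005516564421
= 0.07392196324 g/L
Extracted = 13.4 - 0.07392196324 = 13.32607804 g/L
Extraction % = 13.32607804 / 13.4 * 100
= 99.4483%


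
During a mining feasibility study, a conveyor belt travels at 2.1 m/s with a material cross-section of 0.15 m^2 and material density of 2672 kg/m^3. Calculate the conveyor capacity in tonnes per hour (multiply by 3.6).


3030.048 t/h

Volumetric flow = speed * area
= 2.1 * 0.15 = 0.315 m^3/s
Mass flow = volumetric * density
= 0.315 * 2672 = 841.68 kg/s
Convert to t/h: multiply by 3.6
Capacity = 841.68 * 3.6
= 3030.048 t/h


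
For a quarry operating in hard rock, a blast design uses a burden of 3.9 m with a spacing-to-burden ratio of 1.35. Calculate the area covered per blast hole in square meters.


20.5335 m^2

First, find the spacing:
Spacing = burden * ratio = 3.9 * 1.35
= 5.265 m
Then, calculate the area:
Area = burden * spacing = 3.9 * 5.265
= 20.5335 m^2


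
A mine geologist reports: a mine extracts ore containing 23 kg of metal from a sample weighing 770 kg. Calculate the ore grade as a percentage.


2.987%

Ore grade = (metal mass / ore mass) * 100
= (23 / 770) * 100
= 0.02987012987 * 100
= 2.987%


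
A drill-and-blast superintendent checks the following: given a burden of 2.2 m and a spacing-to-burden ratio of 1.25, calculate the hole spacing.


Spacing = burden * ratio
= 2.2 * 1.25
= 2.75 m

2.75 m


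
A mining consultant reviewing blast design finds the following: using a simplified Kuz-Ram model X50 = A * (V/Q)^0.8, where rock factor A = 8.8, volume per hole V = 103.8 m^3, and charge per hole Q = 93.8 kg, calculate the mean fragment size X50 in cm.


Compute V/Q:
V/Q = 103.8 / 93.8 = 1.106609808
Raise to the power 0.8:
(V/Q)^0.8 = 1.106609808^0.8 = 1.084415239
Multiply by A:
X50 = 8.8 * 1.084415239
= 9.5429 cm

9.5429 cm


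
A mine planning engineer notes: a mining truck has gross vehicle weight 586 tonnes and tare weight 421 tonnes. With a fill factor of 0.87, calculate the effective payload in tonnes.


Maximum payload = gross - tare
= 586 - 421 = 165 tonnes
Effective payload = max payload * fill factor
= 165 * 0.87
= 143.55 tonnes

143.55 tonnes


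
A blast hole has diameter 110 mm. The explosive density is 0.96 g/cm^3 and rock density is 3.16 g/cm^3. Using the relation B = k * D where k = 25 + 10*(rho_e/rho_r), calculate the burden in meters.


First, compute k:
rho_e / rho_r = 0.96 / 3.16 = 0.3037974684
k = 25 + 10 * 0.3037974684 = 28.03797468
Then, compute burden:
B = k * D / 1000 = 28.03797468 * 110 / 1000
= 3084.177215 / 1000
= 3.0842 m

3.0842 m


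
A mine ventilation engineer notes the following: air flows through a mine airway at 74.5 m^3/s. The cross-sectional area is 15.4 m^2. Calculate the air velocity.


4.8377 m/s

Velocity = flow rate / cross-sectional area
= 74.5 / 15.4
= 4.8377 m/s


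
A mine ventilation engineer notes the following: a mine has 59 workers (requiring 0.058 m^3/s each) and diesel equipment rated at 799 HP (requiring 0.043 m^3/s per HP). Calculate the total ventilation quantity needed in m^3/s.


Airflow for workers:
Q_people = 59 * 0.058 = 3.422 m^3/s
Airflow for diesel equipment:
Q_diesel = 799 * 0.043 = 34.357 m^3/s
Total ventilation:
Q_total = 3.422 + 34.357
= 37.779 m^3/s

37.779 m^3/s


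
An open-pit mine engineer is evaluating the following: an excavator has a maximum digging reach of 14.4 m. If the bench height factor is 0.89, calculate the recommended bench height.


12.816 m

Bench height = reach * factor
= 14.4 * 0.89
= 12.816 m


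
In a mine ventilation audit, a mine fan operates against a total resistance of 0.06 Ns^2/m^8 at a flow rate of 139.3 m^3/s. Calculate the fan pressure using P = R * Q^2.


1164.2694 Pa

Compute Q^2:
Q^2 = 139.3^2 = 19404.49
Compute pressure:
P = R * Q^2 = 0.06 * 19404.49
= 1164.2694 Pa


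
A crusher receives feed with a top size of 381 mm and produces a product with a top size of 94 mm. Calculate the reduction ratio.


4.0532

Reduction ratio = feed size / product size
= 381 / 94
= 4.0532


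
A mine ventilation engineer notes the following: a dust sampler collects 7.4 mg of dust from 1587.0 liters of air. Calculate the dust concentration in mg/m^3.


4.6629 mg/m^3

Convert liters to m^3: 1 m^3 = 1000 L
Concentration = mass / volume * 1000
= 7.4 / 1587.0 * 1000
= 0.004662885948 * 1000
= 4.6629 mg/m^3


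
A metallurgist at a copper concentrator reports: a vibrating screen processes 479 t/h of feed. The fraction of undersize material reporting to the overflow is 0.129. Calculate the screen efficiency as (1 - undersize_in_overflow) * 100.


87.1%

Screen efficiency = (1 - fraction of undersize in overflow) * 100
= (1 - 0.129) * 100
= 0.871 * 100
= 87.1%


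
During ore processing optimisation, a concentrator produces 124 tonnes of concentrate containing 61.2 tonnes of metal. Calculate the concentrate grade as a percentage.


Grade = (metal in concentrate / concentrate mass) * 100
= (61.2 / 124) * 100
= 0.4935483871 * 100
= 49.3548%

49.3548%


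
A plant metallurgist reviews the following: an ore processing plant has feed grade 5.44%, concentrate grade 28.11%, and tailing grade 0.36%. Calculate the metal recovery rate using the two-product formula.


94.5938%

Using the two-product formula:
R = 100 * c * (f - t) / (f * (c - t))
Numerator = 100 * 28.11 * (5.44 - 0.36)
= 100 * 28.11 * 5.08
= 14279.88
Denominator = 5.44 * (28.11 - 0.36)
= 5.44 * 27.75
= 150.96
R = 14279.88 / 150.96
= 94.5938%


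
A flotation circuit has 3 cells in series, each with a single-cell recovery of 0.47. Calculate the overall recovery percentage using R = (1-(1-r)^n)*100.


Complement of single-cell recovery:
1 - r = 1 - 0.47 = 0.53
Raise to power n:
(1 - r)^3 = 0.53^3 = 0.148877
Overall recovery:
R = (1 - 0.148877) * 100
= 85.1123%

85.1123%


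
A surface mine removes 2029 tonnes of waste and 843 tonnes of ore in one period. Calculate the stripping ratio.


2.4069

Stripping ratio = waste tonnage / ore tonnage
= 2029 / 843
= 2.4069


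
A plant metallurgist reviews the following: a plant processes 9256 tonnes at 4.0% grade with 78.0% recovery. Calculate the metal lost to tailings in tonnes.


81.4528 tonnes

Total metal in feed:
= 9256 * 4.0 / 100 = 370.24 tonnes
Metal recovered:
= 370.24 * 78.0 / 100 = 288.7872 tonnes
Metal lost to tailings:
= 370.24 - 288.7872
= 81.4528 tonnes


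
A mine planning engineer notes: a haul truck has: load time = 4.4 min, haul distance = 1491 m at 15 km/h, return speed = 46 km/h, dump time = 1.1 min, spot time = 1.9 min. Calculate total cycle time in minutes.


Convert haul speed to m/min: 15 * 1000/60 = 250 m/min
Haul time = 1491 / 250 = 5.964 min
Convert return speed to m/min: 46 * 1000/60 = 766.6666667 m/min
Return time = 1491 / 766.6666667 = 1.944782609 min
Total cycle time:
= 4.4 + 5.964 + 1.1 + 1.944782609 + 1.9
= 15.3088 min

15.3088 min


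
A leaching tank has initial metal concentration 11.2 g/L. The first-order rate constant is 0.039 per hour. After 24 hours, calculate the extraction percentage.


60.7807%

Compute the exponent:
-k * t = -0.039 * 24 = -0.936
Remaining concentration:
C = 11.2 * exp(-0.936)
= 11.2 * 0.3921934759
= 4.39256693 g/L
Extracted = 11.2 - 4.39256693 = 6.80743307 g/L
Extraction % = 6.80743307 / 11.2 * 100
= 60.7807%


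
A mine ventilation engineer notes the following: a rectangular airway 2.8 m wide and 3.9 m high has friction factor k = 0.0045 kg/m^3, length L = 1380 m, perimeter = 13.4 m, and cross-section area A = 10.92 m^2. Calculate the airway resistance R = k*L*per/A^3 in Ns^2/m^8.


Compute the numerator:
k * L * per = 0.0045 * 1380 * 13.4
= 83.214
Compute the denominator:
A^3 = 10.92^3 = 1302.170688
Resistance:
R = 83.214 / 1302.170688
= 0.0639 Ns^2/m^8

0.0639 Ns^2/m^8


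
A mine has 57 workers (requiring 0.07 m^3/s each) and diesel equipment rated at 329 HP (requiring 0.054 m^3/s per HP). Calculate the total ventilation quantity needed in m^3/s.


Airflow for workers:
Q_people = 57 * 0.07 = 3.99 m^3/s
Airflow for diesel equipment:
Q_diesel = 329 * 0.054 = 17.766 m^3/s
Total ventilation:
Q_total = 3.99 + 17.766
= 21.756 m^3/s

21.756 m^3/s


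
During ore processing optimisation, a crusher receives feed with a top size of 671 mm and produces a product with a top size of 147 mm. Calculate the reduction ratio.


4.5646

Reduction ratio = feed size / product size
= 671 / 147
= 4.5646


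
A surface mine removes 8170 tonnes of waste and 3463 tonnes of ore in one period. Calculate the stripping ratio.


Stripping ratio = waste tonnage / ore tonnage
= 8170 / 3463
= 2.3592

2.3592


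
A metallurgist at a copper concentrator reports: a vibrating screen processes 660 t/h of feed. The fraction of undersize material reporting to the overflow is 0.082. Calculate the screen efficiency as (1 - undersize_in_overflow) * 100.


Screen efficiency = (1 - fraction of undersize in overflow) * 100
= (1 - 0.082) * 100
= 0.918 * 100
= 91.8%

91.8%


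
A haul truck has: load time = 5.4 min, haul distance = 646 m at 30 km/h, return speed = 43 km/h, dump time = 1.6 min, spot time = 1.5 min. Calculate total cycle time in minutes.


10.6934 min

Convert haul speed to m/min: 30 * 1000/60 = 500 m/min
Haul time = 646 / 500 = 1.292 min
Convert return speed to m/min: 43 * 1000/60 = 716.6666667 m/min
Return time = 646 / 716.6666667 = 0.9013953488 min
Total cycle time:
= 5.4 + 1.292 + 1.6 + 0.9013953488 + 1.5
= 10.6934 min


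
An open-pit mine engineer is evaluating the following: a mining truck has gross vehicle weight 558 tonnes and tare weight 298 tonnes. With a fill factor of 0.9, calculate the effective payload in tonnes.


234.0 tonnes

Maximum payload = gross - tare
= 558 - 298 = 260 tonnes
Effective payload = max payload * fill factor
= 260 * 0.9
= 234.0 tonnes


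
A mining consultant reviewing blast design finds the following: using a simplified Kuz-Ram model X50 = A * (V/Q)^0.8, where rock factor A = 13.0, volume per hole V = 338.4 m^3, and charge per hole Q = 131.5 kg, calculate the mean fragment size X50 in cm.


Compute V/Q:
V/Q = 338.4 / 131.5 = 2.57338403
Raise to the power 0.8:
(V/Q)^0.8 = 2.57338403^0.8 = 2.130118093
Multiply by A:
X50 = 13.0 * 2.130118093
= 27.6915 cm

27.6915 cm


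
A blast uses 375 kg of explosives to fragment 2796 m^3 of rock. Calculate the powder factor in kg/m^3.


0.1341 kg/m^3

Powder factor = explosive mass / rock volume
= 375 / 2796
= 0.1341 kg/m^3


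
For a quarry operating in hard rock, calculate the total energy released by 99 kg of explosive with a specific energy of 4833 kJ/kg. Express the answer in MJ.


Energy = mass * specific_energy / 1000
= 99 * 4833 / 1000
= 478467 / 1000
= 478.467 MJ

478.467 MJ


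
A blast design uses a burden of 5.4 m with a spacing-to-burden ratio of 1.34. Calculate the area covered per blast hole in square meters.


39.0744 m^2

First, find the spacing:
Spacing = burden * ratio = 5.4 * 1.34
= 7.236 m
Then, calculate the area:
Area = burden * spacing = 5.4 * 7.236
= 39.0744 m^2


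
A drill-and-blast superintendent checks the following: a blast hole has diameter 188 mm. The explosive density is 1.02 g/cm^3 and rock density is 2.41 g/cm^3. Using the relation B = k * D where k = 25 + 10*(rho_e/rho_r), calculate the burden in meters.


5.4957 m

First, compute k:
rho_e / rho_r = 1.02 / 2.41 = 0.4232365145
k = 25 + 10 * 0.4232365145 = 29.23236515
Then, compute burden:
B = k * D / 1000 = 29.23236515 * 188 / 1000
= 5495.684647 / 1000
= 5.4957 m


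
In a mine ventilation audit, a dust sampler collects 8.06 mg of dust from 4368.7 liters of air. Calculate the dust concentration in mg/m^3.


Convert liters to m^3: 1 m^3 = 1000 L
Concentration = mass / volume * 1000
= 8.06 / 4368.7 * 1000
= 0.001844942431 * 1000
= 1.8449 mg/m^3

1.8449 mg/m^3


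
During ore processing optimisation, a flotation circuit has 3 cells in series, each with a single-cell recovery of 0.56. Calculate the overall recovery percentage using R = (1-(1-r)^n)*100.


Complement of single-cell recovery:
1 - r = 1 - 0.56 = 0.44
Raise to power n:
(1 - r)^3 = 0.44^3 = 0.085184
Overall recovery:
R = (1 - 0.085184) * 100
= 91.4816%

91.4816%


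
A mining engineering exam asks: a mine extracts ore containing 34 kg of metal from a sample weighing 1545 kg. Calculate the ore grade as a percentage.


2.2006%

Ore grade = (metal mass / ore mass) * 100
= (34 / 1545) * 100
= 0.02200647249 * 100
= 2.2006%


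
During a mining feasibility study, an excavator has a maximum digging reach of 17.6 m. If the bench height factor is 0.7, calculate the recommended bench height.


Bench height = reach * factor
= 17.6 * 0.7
= 12.32 m

12.32 m


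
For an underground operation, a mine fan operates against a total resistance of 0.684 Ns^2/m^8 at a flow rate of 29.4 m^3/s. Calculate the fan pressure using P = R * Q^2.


591.2222 Pa

Compute Q^2:
Q^2 = 29.4^2 = 864.36
Compute pressure:
P = R * Q^2 = 0.684 * 864.36
= 591.2222 Pa


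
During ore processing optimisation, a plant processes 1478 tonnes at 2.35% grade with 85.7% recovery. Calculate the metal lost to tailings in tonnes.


4.9668 tonnes

Total metal in feed:
= 1478 * 2.35 / 100 = 34.733 tonnes
Metal recovered:
= 34.733 * 85.7 / 100 = 29.766181 tonnes
Metal lost to tailings:
= 34.733 - 29.766181
= 4.9668 tonnes


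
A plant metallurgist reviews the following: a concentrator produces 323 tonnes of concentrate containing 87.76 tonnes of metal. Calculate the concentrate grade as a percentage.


27.1703%

Grade = (metal in concentrate / concentrate mass) * 100
= (87.76 / 323) * 100
= 0.2717027864 * 100
= 27.1703%


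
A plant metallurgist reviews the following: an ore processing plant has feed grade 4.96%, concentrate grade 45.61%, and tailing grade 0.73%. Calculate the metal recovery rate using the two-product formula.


86.6694%

Using the two-product formula:
R = 100 * c * (f - t) / (f * (c - t))
Numerator = 100 * 45.61 * (4.96 - 0.73)
= 100 * 45.61 * 4.23
= 19293.03
Denominator = 4.96 * (45.61 - 0.73)
= 4.96 * 44.88
= 222.6048
R = 19293.03 / 222.6048
= 86.6694%


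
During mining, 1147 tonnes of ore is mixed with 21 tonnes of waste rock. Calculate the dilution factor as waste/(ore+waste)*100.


Total material = ore + waste
= 1147 + 21 = 1168 tonnes
Dilution = waste / total * 100
= 21 / 1168 * 100
= 0.01797945205 * 100
= 1.7979%

1.7979%


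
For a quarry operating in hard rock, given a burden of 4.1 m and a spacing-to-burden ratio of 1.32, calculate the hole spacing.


Spacing = burden * ratio
= 4.1 * 1.32
= 5.412 m

5.412 m


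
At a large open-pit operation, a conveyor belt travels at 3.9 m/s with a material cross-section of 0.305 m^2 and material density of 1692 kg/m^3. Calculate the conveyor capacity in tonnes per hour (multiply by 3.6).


7245.4824 t/h

Volumetric flow = speed * area
= 3.9 * 0.305 = 1.1895 m^3/s
Mass flow = volumetric * density
= 1.1895 * 1692 = 2012.634 kg/s
Convert to t/h: multiply by 3.6
Capacity = 2012.634 * 3.6
= 7245.4824 t/h


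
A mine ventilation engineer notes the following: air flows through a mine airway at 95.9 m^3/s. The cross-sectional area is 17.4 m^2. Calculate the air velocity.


Velocity = flow rate / cross-sectional area
= 95.9 / 17.4
= 5.5115 m/s

5.5115 m/s


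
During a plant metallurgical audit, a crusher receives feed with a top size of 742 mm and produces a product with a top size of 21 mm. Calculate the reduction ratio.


35.3333

Reduction ratio = feed size / product size
= 742 / 21
= 35.3333


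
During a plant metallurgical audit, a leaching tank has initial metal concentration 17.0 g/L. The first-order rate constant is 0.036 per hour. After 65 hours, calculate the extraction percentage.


90.3672%

Compute the exponent:
-k * t = -0.036 * 65 = -2.34
Remaining concentration:
C = 17.0 * exp(-2.34)
= 17.0 * 0.09632763823
= 1.63756985 g/L
Extracted = 17.0 - 1.63756985 = 15.36243015 g/L
Extraction % = 15.36243015 / 17.0 * 100
= 90.3672%


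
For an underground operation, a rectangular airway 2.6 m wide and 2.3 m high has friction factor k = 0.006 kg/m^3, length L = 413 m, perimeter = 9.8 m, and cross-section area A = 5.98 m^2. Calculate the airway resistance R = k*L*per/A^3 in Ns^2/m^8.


0.1136 Ns^2/m^8

Compute the numerator:
k * L * per = 0.006 * 413 * 9.8
= 24.2844
Compute the denominator:
A^3 = 5.98^3 = 213.847192
Resistance:
R = 24.2844 / 213.847192
= 0.1136 Ns^2/m^8


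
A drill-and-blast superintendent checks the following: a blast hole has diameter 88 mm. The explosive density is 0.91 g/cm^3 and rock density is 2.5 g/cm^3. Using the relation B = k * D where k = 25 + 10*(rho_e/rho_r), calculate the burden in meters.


2.5203 m

First, compute k:
rho_e / rho_r = 0.91 / 2.5 = 0.364
k = 25 + 10 * 0.364 = 28.64
Then, compute burden:
B = k * D / 1000 = 28.64 * 88 / 1000
= 2520.32 / 1000
= 2.5203 m


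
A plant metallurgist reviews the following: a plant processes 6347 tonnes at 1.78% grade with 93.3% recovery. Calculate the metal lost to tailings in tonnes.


7.5694 tonnes

Total metal in feed:
= 6347 * 1.78 / 100 = 112.9766 tonnes
Metal recovered:
= 112.9766 * 93.3 / 100 = 105.4071678 tonnes
Metal lost to tailings:
= 112.9766 - 105.4071678
= 7.5694 tonnes


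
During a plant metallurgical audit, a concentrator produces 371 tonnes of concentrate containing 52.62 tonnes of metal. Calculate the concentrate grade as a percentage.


14.1833%

Grade = (metal in concentrate / concentrate mass) * 100
= (52.62 / 371) * 100
= 0.1418328841 * 100
= 14.1833%


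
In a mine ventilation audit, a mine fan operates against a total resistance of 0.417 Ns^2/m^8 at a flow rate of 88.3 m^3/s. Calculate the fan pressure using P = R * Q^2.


Compute Q^2:
Q^2 = 88.3^2 = 7796.89
Compute pressure:
P = R * Q^2 = 0.417 * 7796.89
= 3251.3031 Pa

3251.3031 Pa


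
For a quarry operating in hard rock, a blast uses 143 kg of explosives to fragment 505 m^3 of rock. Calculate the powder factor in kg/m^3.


Powder factor = explosive mass / rock volume
= 143 / 505
= 0.2832 kg/m^3

0.2832 kg/m^3


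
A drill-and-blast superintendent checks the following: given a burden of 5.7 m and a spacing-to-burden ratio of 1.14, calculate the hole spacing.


Spacing = burden * ratio
= 5.7 * 1.14
= 6.498 m

6.498 m


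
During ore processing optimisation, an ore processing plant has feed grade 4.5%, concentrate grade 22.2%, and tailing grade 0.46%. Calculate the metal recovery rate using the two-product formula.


Using the two-product formula:
R = 100 * c * (f - t) / (f * (c - t))
Numerator = 100 * 22.2 * (4.5 - 0.46)
= 100 * 22.2 * 4.04
= 8968.8
Denominator = 4.5 * (22.2 - 0.46)
= 4.5 * 21.74
= 97.83
R = 8968.8 / 97.83
= 91.6774%

91.6774%


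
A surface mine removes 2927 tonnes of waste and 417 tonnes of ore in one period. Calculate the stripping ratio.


7.0192

Stripping ratio = waste tonnage / ore tonnage
= 2927 / 417
= 7.0192


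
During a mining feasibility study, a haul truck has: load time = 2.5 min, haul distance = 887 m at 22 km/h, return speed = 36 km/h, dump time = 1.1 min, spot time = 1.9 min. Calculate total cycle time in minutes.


9.3974 min

Convert haul speed to m/min: 22 * 1000/60 = 366.6666667 m/min
Haul time = 887 / 366.6666667 = 2.419090909 min
Convert return speed to m/min: 36 * 1000/60 = 600 m/min
Return time = 887 / 600 = 1.478333333 min
Total cycle time:
= 2.5 + 2.419090909 + 1.1 + 1.478333333 + 1.9
= 9.3974 min


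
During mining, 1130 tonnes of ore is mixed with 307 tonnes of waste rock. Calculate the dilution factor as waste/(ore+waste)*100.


21.364%

Total material = ore + waste
= 1130 + 307 = 1437 tonnes
Dilution = waste / total * 100
= 307 / 1437 * 100
= 0.2136395268 * 100
= 21.364%


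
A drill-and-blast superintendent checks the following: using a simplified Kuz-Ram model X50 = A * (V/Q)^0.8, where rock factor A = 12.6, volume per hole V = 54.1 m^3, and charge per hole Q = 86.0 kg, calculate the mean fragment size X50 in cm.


Compute V/Q:
V/Q = 54.1 / 86.0 = 0.6290697674
Raise to the power 0.8:
(V/Q)^0.8 = 0.6290697674^0.8 = 0.6901747253
Multiply by A:
X50 = 12.6 * 0.6901747253
= 8.6962 cm

8.6962 cm


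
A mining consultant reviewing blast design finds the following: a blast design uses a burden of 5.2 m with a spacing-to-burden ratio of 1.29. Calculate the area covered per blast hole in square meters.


34.8816 m^2

First, find the spacing:
Spacing = burden * ratio = 5.2 * 1.29
= 6.708 m
Then, calculate the area:
Area = burden * spacing = 5.2 * 6.708
= 34.8816 m^2


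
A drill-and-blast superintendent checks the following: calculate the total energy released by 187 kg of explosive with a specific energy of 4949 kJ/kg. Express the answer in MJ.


925.463 MJ

Energy = mass * specific_energy / 1000
= 187 * 4949 / 1000
= 925463 / 1000
= 925.463 MJ


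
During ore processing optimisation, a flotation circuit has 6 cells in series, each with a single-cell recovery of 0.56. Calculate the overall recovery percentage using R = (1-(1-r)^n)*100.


Complement of single-cell recovery:
1 - r = 1 - 0.56 = 0.44
Raise to power n:
(1 - r)^6 = 0.44^6 = 0.007256313856
Overall recovery:
R = (1 - 0.007256313856) * 100
= 99.2744%

99.2744%


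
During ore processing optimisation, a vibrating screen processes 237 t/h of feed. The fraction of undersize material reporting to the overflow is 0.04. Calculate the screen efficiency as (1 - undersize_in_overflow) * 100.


Screen efficiency = (1 - fraction of undersize in overflow) * 100
= (1 - 0.04) * 100
= 0.96 * 100
= 96.0%

96.0%
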